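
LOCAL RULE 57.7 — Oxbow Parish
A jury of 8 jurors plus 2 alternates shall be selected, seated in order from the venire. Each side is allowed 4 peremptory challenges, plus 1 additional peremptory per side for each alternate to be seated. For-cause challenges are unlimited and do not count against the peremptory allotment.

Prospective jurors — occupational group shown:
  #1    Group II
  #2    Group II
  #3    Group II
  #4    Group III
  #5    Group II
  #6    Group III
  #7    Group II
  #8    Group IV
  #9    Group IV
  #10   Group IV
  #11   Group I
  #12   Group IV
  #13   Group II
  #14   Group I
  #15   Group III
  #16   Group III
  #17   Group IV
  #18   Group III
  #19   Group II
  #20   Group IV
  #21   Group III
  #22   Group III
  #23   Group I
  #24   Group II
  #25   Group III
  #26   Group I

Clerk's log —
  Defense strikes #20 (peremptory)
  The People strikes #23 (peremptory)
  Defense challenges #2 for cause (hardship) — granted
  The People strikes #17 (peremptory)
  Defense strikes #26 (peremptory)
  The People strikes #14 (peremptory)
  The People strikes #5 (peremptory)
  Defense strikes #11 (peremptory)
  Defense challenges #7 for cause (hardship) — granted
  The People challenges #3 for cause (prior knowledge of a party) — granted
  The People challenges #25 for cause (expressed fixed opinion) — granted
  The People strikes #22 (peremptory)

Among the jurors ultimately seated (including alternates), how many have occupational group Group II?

Removed: #2, #3, #5, #7, #11, #14, #17, #20, #22, #23, #25, #26.
Seated (10 incl. alternates): #1, #4, #6, #8, #9, #10, #12, #13, #15, #16.
Of those, in Group II: #1, #13 → 2.

2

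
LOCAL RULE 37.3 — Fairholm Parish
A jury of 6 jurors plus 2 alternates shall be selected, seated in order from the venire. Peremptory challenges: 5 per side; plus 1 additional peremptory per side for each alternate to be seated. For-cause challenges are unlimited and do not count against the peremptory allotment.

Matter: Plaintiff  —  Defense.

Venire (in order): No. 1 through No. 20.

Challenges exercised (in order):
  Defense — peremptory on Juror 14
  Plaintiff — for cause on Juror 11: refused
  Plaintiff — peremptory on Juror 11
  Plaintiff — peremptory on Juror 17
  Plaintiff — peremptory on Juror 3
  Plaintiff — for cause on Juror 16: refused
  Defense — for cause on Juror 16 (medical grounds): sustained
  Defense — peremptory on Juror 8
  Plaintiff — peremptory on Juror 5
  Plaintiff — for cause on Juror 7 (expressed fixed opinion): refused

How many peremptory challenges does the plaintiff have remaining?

3

Plaintiff allotment: 5 base + 1 × 2 alternates = 7.
Plaintiff peremptories used: #11, #17, #3, #5 — 4 (for-cause on #11, #16, #7 don't count).
Remaining: 7 − 4 = 3.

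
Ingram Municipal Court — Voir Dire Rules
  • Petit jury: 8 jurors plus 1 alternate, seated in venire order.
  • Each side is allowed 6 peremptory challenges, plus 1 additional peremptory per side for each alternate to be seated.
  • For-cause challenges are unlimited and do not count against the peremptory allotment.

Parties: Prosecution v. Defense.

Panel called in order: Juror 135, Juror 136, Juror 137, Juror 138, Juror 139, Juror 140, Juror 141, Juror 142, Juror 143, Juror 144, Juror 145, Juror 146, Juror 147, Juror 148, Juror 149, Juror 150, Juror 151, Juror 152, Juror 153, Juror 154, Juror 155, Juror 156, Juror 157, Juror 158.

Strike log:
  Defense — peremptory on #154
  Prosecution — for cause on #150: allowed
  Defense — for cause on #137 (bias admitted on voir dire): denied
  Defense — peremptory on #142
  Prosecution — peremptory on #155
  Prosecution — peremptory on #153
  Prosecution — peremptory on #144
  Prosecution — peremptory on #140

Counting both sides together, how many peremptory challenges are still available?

8

Prosecution allotment: 6 base + 1 × 1 alternate = 7. Defense allotment: 6 base + 1 × 1 alternate = 7.
Prosecution peremptories used: #155, #153, #144, #140 — 4 (the for-cause on #150 doesn't count).
Defense peremptories used: #154, #142 — 2 (the for-cause on #137 doesn't count).
Remaining: (7 − 4) + (7 − 2) = 8.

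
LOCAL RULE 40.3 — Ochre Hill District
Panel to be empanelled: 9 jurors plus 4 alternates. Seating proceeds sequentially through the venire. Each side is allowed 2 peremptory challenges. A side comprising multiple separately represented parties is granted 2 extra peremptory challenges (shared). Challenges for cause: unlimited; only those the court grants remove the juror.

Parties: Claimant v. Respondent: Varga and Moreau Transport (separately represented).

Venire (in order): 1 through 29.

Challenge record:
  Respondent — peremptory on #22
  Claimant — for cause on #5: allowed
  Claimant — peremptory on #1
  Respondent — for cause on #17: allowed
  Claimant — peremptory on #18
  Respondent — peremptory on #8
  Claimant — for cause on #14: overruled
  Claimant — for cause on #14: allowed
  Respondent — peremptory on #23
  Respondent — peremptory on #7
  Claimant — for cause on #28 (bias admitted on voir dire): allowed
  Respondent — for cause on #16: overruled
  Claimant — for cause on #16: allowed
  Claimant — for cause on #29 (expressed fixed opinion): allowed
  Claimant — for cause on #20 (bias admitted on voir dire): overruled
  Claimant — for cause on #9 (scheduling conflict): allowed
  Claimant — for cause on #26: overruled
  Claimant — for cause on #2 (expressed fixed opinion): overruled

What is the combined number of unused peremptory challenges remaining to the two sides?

Claimant allotment: 2. Respondent allotment: 2 base + 2 multi-party = 4.
Claimant peremptories used: #1, #18 — 2 (for-cause on #5, #14, #14, #28, #16, #29, #20, #9, #26, #2 don't count).
Respondent peremptories used: #22, #8, #23, #7 — 4 (for-cause on #17, #16 don't count).
Remaining: (2 − 2) + (4 − 4) = 0.

0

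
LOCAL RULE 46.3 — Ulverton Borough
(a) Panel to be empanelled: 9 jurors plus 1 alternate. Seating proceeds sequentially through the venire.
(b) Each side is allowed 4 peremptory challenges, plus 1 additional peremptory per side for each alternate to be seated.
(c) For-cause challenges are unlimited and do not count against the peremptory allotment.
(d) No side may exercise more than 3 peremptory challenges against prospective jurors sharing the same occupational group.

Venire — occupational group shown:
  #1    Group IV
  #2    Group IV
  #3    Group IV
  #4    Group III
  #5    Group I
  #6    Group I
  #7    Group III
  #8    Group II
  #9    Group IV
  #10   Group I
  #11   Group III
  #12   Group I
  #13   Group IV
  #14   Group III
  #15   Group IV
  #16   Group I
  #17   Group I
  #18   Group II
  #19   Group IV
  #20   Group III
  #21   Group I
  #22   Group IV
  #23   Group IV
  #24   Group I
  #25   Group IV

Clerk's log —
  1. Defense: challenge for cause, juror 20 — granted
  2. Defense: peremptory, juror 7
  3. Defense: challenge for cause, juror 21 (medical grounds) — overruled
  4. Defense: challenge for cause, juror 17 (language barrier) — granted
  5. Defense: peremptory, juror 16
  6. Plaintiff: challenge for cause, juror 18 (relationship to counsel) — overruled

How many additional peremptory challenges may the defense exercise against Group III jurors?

Defense peremptories so far: #7, #16 — 2 of 5 used, 3 left overall.
Against Group III: #7 — 1 used; per-group cap 3 leaves 2.
Binding limit: min(3, 2) = 2.

2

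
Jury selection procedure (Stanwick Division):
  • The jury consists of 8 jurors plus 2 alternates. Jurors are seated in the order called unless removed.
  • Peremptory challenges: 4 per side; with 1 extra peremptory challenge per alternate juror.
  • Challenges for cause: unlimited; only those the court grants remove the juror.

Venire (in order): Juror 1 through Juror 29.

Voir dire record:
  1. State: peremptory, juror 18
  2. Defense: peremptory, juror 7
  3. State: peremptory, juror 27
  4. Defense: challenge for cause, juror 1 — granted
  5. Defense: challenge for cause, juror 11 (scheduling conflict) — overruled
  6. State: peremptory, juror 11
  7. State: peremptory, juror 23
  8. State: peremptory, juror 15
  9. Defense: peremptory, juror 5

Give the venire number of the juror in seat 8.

Removed: #1, #5, #7, #11, #15, #18, #23, #27.
Filling seats in venire order through position 8: #2, #3, #4, #6, #8, #9, #10, #12.
So seat 8 is #12.

12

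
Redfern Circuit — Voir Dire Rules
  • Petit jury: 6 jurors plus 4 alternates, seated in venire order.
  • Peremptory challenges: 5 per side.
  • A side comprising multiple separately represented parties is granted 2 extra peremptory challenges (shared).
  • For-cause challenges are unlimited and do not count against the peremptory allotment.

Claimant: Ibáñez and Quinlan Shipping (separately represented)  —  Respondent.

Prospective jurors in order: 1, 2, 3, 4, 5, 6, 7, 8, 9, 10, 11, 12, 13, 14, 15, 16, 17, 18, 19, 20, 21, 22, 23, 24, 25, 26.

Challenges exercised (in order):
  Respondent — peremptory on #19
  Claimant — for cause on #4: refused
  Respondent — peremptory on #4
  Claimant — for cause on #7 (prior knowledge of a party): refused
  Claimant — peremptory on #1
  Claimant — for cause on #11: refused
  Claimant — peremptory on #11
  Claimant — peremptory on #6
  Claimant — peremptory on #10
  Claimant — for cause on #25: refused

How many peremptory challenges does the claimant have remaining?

Claimant allotment: 5 base + 2 multi-party = 7.
Claimant peremptories used: #1, #11, #6, #10 — 4 (for-cause on #4, #7, #11, #25 don't count).
Remaining: 7 − 4 = 3.

3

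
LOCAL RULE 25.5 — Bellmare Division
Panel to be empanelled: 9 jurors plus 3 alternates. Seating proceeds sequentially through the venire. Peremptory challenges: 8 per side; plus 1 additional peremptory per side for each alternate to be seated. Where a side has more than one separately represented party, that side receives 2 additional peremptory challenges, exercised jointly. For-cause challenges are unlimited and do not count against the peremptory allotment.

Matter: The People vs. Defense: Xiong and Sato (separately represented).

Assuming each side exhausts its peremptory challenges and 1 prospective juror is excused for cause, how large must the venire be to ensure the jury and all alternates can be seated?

37

Seats to fill: 9 + 3 alternates = 12.
Peremptories — The People: 8 + 1×3 = 11; Defense: 8 + 1×3 + 2 = 13; total 24.
For-cause removals: 1.
Minimum venire: 12 + 24 + 1 = 37.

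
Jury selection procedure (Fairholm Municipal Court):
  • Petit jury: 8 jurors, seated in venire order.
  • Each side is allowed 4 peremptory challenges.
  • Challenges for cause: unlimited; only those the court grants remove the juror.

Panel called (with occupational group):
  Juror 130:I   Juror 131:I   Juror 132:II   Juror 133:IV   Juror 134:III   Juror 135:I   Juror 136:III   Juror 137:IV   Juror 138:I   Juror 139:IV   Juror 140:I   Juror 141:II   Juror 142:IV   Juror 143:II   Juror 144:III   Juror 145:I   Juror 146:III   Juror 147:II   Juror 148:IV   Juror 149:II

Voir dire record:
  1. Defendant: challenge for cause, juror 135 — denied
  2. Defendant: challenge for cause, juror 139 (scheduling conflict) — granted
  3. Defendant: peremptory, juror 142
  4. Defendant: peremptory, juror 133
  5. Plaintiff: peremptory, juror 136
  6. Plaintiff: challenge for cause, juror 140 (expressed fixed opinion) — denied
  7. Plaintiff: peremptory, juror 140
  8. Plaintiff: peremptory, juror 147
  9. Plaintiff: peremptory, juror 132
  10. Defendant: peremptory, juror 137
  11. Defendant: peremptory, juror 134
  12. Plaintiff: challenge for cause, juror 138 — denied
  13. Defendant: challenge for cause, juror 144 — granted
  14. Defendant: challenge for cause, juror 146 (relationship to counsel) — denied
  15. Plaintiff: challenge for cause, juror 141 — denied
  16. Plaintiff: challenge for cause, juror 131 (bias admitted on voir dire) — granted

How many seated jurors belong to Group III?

Removed: #131, #132, #133, #134, #136, #137, #139, #140, #142, #144, #147.
Seated jurors 1–8: #130, #135, #138, #141, #143, #145, #146, #148.
Of those, in Group III: #146 → 1.

1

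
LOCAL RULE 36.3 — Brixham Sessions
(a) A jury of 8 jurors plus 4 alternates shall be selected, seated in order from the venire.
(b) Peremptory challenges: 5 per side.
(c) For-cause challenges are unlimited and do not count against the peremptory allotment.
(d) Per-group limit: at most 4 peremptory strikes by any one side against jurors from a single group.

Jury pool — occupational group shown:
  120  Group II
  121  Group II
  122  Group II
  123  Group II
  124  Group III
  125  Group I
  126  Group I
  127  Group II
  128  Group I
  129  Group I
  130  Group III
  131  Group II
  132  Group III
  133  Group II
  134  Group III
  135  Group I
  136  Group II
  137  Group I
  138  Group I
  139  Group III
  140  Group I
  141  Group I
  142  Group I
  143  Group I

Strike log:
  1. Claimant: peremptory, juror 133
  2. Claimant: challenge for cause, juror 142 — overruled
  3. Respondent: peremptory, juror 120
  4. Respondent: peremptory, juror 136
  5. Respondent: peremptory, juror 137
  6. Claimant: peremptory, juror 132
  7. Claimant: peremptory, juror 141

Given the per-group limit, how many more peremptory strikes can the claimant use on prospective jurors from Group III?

Claimant peremptories so far: #133, #132, #141 — 3 of 5 used, 2 left overall.
Against Group III: #132 — 1 used; per-group cap 4 leaves 3.
Binding limit: min(2, 3) = 2.

2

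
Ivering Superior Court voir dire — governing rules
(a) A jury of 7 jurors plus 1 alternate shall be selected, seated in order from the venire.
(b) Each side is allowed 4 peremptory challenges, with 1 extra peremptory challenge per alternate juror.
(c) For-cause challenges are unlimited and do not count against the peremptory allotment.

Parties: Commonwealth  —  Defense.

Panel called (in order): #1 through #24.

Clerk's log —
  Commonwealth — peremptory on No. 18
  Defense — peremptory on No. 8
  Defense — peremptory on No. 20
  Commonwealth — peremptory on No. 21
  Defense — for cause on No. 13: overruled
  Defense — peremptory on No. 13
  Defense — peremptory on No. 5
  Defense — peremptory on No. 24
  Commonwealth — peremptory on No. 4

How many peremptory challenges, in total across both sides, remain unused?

Commonwealth allotment: 4 base + 1 × 1 alternate = 5. Defense allotment: 4 base + 1 × 1 alternate = 5.
Commonwealth peremptories used: #18, #21, #4 — 3.
Defense peremptories used: #8, #20, #13, #5, #24 — 5 (the for-cause on #13 doesn't count).
Remaining: (5 − 3) + (5 − 5) = 2.

2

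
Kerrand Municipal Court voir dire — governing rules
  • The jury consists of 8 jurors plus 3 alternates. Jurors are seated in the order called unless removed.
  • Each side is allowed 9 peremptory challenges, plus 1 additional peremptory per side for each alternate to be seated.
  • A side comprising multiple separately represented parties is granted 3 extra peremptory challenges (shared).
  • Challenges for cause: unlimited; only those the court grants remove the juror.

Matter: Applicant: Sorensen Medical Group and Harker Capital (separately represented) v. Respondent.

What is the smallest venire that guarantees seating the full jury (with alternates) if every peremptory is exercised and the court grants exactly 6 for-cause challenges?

44

Seats to fill: 8 + 3 alternates = 11.
Peremptories — Applicant: 9 + 1×3 + 3 = 15; Respondent: 9 + 1×3 = 12; total 27.
For-cause removals: 6.
Minimum venire: 11 + 27 + 6 = 44.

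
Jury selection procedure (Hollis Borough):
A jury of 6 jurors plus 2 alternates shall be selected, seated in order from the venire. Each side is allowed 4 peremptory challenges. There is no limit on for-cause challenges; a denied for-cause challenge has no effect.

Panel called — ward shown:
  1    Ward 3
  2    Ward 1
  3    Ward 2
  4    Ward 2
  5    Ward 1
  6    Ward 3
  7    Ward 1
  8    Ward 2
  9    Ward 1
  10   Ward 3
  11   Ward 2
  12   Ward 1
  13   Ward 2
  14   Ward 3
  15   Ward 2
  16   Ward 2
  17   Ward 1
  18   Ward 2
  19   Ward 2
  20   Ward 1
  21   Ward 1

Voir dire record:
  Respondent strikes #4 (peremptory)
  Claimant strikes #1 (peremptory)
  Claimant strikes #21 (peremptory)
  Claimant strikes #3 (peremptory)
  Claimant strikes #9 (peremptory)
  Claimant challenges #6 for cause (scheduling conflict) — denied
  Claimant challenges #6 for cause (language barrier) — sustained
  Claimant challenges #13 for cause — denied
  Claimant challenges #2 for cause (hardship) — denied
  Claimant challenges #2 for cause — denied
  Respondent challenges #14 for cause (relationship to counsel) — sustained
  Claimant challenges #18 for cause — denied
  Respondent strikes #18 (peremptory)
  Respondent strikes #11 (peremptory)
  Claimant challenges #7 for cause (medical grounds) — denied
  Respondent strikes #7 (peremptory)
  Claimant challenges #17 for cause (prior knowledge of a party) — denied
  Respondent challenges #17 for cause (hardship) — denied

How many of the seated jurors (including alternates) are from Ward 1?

Removed: #1, #3, #4, #6, #7, #9, #11, #14, #18, #21.
Seated (8 incl. alternates): #2, #5, #8, #10, #12, #13, #15, #16.
Of those, in Ward 1: #2, #5, #12 → 3.

3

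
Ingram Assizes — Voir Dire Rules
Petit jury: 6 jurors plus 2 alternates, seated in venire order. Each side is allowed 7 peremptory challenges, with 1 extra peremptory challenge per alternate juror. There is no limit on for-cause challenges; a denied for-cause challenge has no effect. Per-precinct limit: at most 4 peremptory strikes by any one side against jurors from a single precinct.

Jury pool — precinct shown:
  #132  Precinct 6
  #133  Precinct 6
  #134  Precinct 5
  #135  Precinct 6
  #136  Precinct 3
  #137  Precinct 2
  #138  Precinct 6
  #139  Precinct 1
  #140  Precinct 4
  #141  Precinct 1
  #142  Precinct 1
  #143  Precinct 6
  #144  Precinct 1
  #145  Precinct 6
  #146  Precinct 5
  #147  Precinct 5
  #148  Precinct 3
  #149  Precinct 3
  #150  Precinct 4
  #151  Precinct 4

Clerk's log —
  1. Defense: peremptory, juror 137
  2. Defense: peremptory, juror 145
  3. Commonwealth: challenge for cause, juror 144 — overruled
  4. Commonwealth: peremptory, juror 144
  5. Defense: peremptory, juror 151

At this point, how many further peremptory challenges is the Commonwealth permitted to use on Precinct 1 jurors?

Commonwealth peremptories so far: #144 — 1 of 9 used, 8 left overall.
Against Precinct 1: #144 — 1 used; per-precinct cap 4 leaves 3.
Binding limit: min(8, 3) = 3.

3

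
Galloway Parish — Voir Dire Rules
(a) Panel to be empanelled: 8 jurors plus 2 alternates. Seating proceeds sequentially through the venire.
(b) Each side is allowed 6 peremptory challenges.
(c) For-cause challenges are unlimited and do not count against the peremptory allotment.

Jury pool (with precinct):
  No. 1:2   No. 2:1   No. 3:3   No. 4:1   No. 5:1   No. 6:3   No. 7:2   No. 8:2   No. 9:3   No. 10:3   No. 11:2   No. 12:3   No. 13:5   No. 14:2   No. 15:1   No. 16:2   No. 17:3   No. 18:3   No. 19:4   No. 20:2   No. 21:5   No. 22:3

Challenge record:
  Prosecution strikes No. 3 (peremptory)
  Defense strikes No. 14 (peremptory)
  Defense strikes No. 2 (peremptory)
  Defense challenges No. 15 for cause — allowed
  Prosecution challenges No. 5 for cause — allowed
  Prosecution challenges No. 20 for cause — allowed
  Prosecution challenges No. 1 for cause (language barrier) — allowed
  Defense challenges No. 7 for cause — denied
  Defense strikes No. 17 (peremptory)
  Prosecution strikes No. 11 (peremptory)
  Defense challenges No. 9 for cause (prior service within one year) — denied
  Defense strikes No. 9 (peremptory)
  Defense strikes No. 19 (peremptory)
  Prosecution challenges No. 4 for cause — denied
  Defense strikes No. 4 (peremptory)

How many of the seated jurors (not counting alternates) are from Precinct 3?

Removed: #1, #2, #3, #4, #5, #9, #11, #14, #15, #17, #19, #20.
Seated jurors 1–8: #6, #7, #8, #10, #12, #13, #16, #18 (alternates #21, #22 not counted).
Of those, in Precinct 3: #6, #10, #12, #18 → 4.

4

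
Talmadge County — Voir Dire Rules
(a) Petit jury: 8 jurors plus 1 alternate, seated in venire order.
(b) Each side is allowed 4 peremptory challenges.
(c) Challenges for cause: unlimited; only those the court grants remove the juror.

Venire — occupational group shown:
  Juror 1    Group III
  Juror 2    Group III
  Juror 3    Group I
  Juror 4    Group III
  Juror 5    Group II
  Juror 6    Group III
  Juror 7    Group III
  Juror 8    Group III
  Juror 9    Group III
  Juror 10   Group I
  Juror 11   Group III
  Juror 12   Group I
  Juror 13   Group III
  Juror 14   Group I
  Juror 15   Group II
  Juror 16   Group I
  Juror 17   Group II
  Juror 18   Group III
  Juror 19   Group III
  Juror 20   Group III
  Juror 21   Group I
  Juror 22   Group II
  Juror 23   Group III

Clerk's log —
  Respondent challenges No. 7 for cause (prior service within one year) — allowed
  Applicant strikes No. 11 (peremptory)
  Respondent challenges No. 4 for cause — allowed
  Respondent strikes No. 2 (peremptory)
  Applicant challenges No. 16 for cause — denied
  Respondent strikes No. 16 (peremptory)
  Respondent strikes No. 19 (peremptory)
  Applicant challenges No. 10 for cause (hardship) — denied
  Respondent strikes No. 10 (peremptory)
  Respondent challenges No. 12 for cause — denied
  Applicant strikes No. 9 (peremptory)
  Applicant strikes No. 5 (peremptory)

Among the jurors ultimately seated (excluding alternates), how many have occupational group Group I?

Removed: #2, #4, #5, #7, #9, #10, #11, #16, #19.
Seated jurors 1–8: #1, #3, #6, #8, #12, #13, #14, #15 (alternates #17 not counted).
Of those, in Group I: #3, #12, #14 → 3.

3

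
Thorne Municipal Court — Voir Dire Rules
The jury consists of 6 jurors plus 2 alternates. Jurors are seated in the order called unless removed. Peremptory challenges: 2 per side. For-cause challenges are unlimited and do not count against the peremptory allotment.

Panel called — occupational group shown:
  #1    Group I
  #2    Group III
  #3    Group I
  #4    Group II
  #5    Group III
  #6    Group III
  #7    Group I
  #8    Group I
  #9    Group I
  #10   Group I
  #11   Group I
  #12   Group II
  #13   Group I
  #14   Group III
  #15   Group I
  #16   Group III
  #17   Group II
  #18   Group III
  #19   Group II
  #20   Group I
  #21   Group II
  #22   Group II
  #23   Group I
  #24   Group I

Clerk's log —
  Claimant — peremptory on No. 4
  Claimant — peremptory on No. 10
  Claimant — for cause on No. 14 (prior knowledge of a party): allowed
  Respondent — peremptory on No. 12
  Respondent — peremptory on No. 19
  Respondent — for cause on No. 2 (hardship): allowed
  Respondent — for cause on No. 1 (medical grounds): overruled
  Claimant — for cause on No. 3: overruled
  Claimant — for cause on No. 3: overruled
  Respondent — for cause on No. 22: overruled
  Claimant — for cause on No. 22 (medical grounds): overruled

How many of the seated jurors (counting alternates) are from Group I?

Removed: #2, #4, #10, #12, #14, #19.
Seated (8 incl. alternates): #1, #3, #5, #6, #7, #8, #9, #11.
Of those, in Group I: #1, #3, #7, #8, #9, #11 → 6.

6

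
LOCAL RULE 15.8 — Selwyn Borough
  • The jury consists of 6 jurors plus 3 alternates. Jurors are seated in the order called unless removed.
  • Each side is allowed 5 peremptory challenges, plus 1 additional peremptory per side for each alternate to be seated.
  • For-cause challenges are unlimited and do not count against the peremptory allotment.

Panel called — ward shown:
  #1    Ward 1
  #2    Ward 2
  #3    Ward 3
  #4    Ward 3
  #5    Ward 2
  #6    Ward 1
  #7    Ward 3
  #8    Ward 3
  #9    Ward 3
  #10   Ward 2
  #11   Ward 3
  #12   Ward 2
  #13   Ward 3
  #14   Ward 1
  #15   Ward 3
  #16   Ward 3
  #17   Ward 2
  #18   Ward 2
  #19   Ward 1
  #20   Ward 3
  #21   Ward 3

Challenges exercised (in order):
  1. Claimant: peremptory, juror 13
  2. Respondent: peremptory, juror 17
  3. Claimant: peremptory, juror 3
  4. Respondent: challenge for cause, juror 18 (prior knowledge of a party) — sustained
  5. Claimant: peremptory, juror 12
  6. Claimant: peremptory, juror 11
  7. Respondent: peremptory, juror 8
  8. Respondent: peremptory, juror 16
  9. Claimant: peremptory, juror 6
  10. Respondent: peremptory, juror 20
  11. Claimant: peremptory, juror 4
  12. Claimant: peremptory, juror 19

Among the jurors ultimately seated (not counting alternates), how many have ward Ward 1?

Removed: #3, #4, #6, #8, #11, #12, #13, #16, #17, #18, #19, #20.
Seated jurors 1–6: #1, #2, #5, #7, #9, #10 (alternates #14, #15, #21 not counted).
Of those, in Ward 1: #1 → 1.

1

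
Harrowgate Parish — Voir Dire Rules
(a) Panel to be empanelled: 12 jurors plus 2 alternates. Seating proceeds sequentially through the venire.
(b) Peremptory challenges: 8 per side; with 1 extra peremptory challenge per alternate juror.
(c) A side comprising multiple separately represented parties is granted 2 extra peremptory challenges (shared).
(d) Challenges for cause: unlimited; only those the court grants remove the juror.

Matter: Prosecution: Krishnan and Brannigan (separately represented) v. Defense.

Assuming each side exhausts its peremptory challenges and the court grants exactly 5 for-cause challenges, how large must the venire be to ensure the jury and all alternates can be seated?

Seats to fill: 12 + 2 alternates = 14.
Peremptories — Prosecution: 8 + 1×2 + 2 = 12; Defense: 8 + 1×2 = 10; total 22.
For-cause removals: 5.
Minimum venire: 14 + 22 + 5 = 41.

41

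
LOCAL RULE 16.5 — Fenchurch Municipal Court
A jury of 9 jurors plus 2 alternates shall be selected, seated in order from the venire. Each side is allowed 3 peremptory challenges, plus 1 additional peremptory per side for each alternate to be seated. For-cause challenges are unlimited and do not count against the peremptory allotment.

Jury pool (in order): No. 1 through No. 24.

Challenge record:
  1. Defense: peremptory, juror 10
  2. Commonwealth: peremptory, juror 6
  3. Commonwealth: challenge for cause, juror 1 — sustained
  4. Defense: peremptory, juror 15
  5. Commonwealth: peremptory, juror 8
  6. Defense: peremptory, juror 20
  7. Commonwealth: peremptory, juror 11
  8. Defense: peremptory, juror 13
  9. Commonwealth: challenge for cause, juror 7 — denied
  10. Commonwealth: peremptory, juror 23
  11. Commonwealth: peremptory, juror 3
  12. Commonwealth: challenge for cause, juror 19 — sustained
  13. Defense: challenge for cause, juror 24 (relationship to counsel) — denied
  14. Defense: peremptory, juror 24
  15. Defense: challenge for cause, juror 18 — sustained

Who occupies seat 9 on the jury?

Removed: #1, #3, #6, #8, #10, #11, #13, #15, #18, #19, #20, #23, #24. (#7 stays — for-cause denied.)
Seating in order: seats 1–9 → #2, #4, #5, #7, #9, #12, #14, #16, #17; alternates → #21, #22.
So seat 9 is #17.

17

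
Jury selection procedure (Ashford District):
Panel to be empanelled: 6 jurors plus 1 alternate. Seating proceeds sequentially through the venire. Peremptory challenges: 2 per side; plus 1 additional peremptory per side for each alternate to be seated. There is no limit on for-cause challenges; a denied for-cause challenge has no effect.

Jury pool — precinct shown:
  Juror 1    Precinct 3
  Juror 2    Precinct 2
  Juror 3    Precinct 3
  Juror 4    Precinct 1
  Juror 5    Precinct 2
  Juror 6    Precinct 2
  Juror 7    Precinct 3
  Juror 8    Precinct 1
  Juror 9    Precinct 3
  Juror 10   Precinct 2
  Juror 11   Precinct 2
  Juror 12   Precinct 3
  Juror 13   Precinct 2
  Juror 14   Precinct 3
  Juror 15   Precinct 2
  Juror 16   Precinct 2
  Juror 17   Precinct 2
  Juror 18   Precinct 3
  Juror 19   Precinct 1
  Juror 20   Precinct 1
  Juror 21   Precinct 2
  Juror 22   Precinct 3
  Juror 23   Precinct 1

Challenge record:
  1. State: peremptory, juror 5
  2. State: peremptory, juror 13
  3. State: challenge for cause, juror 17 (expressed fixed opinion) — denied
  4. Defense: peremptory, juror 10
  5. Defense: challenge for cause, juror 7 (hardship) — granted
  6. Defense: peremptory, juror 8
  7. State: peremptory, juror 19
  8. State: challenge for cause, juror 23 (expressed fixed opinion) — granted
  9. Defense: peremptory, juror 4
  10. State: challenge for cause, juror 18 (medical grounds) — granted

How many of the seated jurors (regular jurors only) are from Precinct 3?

3

Removed: #4, #5, #7, #8, #10, #13, #18, #19, #23.
Seated jurors 1–6: #1, #2, #3, #6, #9, #11 (alternates #12 not counted).
Of those, in Precinct 3: #1, #3, #9 → 3.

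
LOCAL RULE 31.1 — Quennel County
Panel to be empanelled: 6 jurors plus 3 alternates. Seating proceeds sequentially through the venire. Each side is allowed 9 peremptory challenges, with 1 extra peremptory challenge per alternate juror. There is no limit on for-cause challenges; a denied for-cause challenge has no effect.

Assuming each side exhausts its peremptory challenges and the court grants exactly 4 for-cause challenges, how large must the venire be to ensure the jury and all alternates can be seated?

37

Seats to fill: 6 + 3 alternates = 9.
Peremptories: 9 + 1×3 = 12 per side × 2 sides = 24.
For-cause removals: 4.
Minimum venire: 9 + 24 + 4 = 37.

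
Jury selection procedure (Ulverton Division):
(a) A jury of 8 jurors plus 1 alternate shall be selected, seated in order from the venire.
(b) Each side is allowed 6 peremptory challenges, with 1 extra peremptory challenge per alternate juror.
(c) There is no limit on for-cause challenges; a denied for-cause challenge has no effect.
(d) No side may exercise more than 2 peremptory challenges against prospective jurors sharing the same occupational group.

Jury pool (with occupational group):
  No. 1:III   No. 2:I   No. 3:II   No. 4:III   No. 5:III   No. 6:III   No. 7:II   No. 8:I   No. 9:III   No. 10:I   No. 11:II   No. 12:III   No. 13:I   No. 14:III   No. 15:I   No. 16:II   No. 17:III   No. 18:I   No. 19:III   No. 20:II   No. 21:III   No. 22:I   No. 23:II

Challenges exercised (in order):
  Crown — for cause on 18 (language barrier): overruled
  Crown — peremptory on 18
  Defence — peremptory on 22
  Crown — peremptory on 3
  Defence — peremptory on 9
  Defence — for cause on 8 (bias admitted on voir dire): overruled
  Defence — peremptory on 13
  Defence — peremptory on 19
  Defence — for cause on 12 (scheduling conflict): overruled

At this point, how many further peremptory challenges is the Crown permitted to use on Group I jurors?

1

Crown peremptories so far: #18, #3 — 2 of 7 used, 5 left overall.
Against Group I: #18 — 1 used; per-group cap 2 leaves 1.
Binding limit: min(5, 1) = 1.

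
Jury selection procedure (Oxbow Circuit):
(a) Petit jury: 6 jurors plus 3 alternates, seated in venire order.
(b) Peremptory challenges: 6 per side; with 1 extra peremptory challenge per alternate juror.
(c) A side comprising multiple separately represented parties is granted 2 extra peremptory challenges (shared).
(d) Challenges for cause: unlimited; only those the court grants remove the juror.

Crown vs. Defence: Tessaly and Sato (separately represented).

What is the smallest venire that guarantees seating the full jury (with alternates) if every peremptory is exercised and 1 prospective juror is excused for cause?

Seats to fill: 6 + 3 alternates = 9.
Peremptories — Crown: 6 + 1×3 = 9; Defence: 6 + 1×3 + 2 = 11; total 20.
For-cause removals: 1.
Minimum venire: 9 + 20 + 1 = 30.

30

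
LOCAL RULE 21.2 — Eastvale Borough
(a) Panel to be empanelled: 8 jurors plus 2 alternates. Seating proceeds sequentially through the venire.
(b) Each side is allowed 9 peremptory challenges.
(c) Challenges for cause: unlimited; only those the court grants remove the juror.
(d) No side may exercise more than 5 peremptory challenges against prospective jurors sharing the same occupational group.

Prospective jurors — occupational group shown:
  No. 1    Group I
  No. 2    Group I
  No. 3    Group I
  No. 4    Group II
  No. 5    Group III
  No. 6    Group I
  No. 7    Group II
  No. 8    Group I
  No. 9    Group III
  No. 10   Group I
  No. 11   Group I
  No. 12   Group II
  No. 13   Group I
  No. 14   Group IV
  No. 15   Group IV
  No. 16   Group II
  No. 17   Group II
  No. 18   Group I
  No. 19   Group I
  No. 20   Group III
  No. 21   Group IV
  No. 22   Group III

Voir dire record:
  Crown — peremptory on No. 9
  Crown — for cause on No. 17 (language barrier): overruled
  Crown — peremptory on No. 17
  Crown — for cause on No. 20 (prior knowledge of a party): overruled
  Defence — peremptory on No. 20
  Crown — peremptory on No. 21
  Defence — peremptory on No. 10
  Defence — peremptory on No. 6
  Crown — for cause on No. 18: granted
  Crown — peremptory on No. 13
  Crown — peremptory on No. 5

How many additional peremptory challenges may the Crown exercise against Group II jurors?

Crown peremptories so far: #9, #17, #21, #13, #5 — 5 of 9 used, 4 left overall.
Against Group II: #17 — 1 used; per-group cap 5 leaves 4.
Binding limit: min(4, 4) = 4.

4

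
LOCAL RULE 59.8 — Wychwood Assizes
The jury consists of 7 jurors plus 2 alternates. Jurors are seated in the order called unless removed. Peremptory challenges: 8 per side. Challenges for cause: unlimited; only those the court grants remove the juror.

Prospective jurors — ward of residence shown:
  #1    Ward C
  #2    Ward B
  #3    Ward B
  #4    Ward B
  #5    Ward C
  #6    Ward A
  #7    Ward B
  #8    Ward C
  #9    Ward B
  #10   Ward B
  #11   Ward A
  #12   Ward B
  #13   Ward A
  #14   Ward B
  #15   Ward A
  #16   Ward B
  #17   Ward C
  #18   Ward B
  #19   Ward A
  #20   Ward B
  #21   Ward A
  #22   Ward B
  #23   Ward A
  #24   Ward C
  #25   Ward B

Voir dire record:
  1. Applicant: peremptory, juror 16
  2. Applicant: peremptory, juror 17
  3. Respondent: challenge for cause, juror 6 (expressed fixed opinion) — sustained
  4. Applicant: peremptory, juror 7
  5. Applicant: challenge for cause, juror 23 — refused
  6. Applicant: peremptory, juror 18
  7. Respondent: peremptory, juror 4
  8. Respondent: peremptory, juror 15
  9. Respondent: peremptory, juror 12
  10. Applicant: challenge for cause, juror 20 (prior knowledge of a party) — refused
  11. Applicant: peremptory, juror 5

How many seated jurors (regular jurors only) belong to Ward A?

1

Removed: #4, #5, #6, #7, #12, #15, #16, #17, #18.
Seated jurors 1–7: #1, #2, #3, #8, #9, #10, #11 (alternates #13, #14 not counted).
Of those, in Ward A: #11 → 1.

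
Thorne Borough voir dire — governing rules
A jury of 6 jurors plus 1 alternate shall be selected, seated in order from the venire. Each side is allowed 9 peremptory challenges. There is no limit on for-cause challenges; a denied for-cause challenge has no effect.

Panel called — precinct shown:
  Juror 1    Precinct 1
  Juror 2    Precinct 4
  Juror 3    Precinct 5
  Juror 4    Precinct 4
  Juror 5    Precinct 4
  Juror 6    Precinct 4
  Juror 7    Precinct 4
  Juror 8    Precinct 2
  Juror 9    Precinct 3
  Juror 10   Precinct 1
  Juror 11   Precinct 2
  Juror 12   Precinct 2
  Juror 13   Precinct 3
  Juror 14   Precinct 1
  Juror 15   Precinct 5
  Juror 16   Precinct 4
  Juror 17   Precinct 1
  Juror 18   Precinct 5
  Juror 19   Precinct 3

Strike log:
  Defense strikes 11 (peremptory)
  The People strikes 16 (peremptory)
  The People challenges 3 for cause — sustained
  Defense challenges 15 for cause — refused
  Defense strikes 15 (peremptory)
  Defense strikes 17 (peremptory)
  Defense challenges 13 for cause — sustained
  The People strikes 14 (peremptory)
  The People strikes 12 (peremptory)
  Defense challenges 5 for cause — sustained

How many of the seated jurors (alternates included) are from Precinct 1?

Removed: #3, #5, #11, #12, #13, #14, #15, #16, #17.
Seated (7 incl. alternates): #1, #2, #4, #6, #7, #8, #9.
Of those, in Precinct 1: #1 → 1.

1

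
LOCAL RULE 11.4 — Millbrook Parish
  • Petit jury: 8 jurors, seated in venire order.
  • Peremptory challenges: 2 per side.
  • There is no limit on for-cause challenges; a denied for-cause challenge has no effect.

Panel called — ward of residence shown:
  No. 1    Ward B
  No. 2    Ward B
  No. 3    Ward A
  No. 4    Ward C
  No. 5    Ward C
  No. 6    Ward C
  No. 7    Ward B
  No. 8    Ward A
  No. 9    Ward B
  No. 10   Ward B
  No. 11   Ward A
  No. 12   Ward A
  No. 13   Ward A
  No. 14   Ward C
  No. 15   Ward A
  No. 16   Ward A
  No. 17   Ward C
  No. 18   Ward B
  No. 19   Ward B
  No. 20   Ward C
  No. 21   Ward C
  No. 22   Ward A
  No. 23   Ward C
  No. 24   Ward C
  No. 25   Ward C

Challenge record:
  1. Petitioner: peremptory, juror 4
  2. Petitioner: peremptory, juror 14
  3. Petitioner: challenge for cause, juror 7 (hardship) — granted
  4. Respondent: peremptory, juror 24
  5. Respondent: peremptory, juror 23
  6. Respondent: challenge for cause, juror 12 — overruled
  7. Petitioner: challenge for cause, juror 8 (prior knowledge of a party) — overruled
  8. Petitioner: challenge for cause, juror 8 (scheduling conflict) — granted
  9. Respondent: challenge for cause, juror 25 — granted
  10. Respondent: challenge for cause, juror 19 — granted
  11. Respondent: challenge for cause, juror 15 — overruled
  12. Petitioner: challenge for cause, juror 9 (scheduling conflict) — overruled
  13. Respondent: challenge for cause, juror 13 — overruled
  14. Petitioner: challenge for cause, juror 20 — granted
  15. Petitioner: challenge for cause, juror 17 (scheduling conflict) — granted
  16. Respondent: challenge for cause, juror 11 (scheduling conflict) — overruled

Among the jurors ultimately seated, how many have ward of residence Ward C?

Removed: #4, #7, #8, #14, #17, #19, #20, #23, #24, #25.
Seated jurors 1–8: #1, #2, #3, #5, #6, #9, #10, #11.
Of those, in Ward C: #5, #6 → 2.

2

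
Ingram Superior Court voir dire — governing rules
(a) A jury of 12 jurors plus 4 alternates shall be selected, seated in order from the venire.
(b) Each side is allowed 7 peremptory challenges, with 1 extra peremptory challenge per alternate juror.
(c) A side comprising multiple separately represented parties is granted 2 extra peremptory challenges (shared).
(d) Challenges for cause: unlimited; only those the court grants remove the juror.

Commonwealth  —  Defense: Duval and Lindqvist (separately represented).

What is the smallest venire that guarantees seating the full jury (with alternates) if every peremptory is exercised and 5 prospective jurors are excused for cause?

45

Seats to fill: 12 + 4 alternates = 16.
Peremptories — Commonwealth: 7 + 1×4 = 11; Defense: 7 + 1×4 + 2 = 13; total 24.
For-cause removals: 5.
Minimum venire: 16 + 24 + 5 = 45.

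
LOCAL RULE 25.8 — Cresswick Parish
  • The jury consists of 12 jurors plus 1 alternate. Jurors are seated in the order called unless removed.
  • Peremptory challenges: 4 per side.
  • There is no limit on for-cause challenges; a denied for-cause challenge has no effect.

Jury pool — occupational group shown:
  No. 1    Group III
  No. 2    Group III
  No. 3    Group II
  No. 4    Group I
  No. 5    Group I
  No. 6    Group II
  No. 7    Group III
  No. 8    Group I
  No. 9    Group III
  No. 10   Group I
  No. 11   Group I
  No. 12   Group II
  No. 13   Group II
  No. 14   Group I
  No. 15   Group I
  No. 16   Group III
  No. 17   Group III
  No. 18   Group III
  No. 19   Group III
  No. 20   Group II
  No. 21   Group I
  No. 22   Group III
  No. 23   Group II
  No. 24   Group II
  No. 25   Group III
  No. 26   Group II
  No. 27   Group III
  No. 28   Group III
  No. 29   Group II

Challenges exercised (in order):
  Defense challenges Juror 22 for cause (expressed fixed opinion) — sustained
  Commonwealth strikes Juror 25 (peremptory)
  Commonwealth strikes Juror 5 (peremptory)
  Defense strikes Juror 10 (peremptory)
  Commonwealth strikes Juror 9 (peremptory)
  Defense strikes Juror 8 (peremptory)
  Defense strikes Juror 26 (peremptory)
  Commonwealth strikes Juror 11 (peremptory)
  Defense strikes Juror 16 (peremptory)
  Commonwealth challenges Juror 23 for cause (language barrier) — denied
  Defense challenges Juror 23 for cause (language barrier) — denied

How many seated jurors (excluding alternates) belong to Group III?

5

Removed: #5, #8, #9, #10, #11, #16, #22, #25, #26.
Seated jurors 1–12: #1, #2, #3, #4, #6, #7, #12, #13, #14, #15, #17, #18 (alternates #19 not counted).
Of those, in Group III: #1, #2, #7, #17, #18 → 5.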